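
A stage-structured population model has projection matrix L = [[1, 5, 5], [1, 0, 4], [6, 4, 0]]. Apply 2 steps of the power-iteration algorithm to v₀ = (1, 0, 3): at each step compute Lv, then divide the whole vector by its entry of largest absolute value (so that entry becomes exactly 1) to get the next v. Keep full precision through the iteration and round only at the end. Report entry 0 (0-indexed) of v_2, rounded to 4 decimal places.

0.7500

Lv0 = (16.00000, 13.00000, 6.00000); divide by 16.00000 → v1 = (1.00000, 0.81250, 0.37500)
Lv1 = (6.93750, 2.50000, 9.25000); divide by 9.25000 → v2 = (0.75000, 0.27027, 1.00000)
Requested entry of v2: 111/148 = 0.7500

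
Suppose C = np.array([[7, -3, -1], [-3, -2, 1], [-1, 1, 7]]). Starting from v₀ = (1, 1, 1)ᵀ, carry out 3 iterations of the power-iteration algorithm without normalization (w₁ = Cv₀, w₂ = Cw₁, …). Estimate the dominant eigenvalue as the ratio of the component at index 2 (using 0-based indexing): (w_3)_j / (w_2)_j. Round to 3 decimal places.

6.524

w1 = Cv₀ = (3, -4, 7)
w2 = Cw1 = (26, 6, 42)
w3 = Cw2 = (122, -48, 274)
Ratio at component: 274 / 42 = 6.524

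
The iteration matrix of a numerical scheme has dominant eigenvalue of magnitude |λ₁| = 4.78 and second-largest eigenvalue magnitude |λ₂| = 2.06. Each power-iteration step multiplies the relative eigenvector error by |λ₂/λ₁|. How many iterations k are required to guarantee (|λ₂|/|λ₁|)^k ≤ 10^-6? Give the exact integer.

|λ₂/λ₁| = 2.06/4.78 = 0.43096
Need k ≥ ln(10^-6) / ln(0.43096) = -13.8155 / -0.8417 ≈ 16.413
Smallest integer k satisfying the bound: 17

17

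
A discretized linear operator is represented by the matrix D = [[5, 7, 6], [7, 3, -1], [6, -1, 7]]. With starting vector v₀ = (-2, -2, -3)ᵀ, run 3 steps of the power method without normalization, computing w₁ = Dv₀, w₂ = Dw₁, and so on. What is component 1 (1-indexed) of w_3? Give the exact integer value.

-7485

w1 = Dv₀ = (-42, -17, -31)
w2 = Dw1 = (-515, -314, -452)
w3 = Dw2 = (-7485, -4095, -5940)
The requested component of w3 is -7485.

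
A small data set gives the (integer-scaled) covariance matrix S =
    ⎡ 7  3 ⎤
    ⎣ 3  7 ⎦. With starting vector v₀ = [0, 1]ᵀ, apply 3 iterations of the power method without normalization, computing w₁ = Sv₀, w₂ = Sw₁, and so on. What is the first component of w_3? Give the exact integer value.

468

w1 = Sv₀ = (3, 7)
w2 = Sw1 = (42, 58)
w3 = Sw2 = (468, 532)
The requested component of w3 is 468.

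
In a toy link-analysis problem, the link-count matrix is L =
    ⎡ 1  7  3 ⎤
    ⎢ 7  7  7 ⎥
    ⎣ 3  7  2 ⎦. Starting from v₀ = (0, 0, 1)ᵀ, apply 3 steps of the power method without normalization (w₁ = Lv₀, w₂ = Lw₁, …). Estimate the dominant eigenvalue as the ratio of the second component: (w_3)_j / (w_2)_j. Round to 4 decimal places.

w1 = Lv₀ = (3, 7, 2)
w2 = Lw1 = (58, 84, 62)
w3 = Lw2 = (832, 1428, 886)
Ratio at component: 1428 / 84 = 17.0000

λ ≈ 17.0000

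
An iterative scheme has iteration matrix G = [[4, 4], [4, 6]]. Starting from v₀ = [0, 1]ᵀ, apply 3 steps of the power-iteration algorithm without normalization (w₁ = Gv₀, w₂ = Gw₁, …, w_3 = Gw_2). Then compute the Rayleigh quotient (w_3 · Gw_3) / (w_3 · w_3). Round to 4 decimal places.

9.1231

w1 = Gv₀ = (4, 6)
w2 = Gw1 = (40, 52)
w3 = Gw2 = (368, 472)
Gw3 = (3360, 4304)
w3·Gw3 = 368·3360 + 472·4304 = 3267968; w3·w3 = 368·368 + 472·472 = 358208
λ ≈ 3267968/358208 = 9.1231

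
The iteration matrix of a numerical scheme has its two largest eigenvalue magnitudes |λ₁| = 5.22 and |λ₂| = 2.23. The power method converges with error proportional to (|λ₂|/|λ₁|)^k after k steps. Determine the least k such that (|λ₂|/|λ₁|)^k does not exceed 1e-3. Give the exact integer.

9

|λ₂/λ₁| = 2.23/5.22 = 0.42720
Need k ≥ ln(1e-3) / ln(0.42720) = -6.9078 / -0.8505 ≈ 8.122
Smallest integer k satisfying the bound: 9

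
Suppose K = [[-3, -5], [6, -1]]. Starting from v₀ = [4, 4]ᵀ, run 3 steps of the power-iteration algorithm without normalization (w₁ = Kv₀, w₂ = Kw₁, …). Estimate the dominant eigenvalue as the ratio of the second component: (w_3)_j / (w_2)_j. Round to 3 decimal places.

w1 = Kv₀ = ((-3)·4 + (-5)·4; 6·4 + (-1)·4) = (-32, 20)
w2 = Kw1 = ((-3)·(-32) + (-5)·20; 6·(-32) + (-1)·20) = (-4, -212)
w3 = Kw2 = (1072, 188)
Ratio at component: 188 / -212 = -0.887

λ ≈ -0.887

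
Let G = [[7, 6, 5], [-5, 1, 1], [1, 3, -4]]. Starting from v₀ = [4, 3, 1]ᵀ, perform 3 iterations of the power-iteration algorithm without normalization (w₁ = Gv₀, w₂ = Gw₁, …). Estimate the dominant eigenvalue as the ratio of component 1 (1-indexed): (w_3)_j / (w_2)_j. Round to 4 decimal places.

w1 = Gv₀ = (51, -16, 9)
w2 = Gw1 = (306, -262, -33)
w3 = Gw2 = (405, -1825, -348)
Ratio at component: 405 / 306 = 1.3235

1.3235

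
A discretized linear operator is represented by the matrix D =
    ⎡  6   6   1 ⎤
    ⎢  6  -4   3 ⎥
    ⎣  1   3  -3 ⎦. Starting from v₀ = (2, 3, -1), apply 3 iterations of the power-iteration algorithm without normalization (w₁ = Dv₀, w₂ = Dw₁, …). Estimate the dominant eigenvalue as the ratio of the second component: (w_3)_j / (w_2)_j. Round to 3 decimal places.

λ ≈ 0.184

w1 = Dv₀ = (6·2 + 6·3 + 1·(-1); 6·2 + (-4)·3 + 3·(-1); 1·2 + 3·3 + (-3)·(-1)) = (29, -3, 14)
w2 = Dw1 = (6·29 + 6·(-3) + 1·14; 6·29 + (-4)·(-3) + 3·14; 1·29 + 3·(-3) + (-3)·14) = (170, 228, -22)
w3 = Dw2 = (2366, 42, 920)
Ratio at component: 42 / 228 = 0.184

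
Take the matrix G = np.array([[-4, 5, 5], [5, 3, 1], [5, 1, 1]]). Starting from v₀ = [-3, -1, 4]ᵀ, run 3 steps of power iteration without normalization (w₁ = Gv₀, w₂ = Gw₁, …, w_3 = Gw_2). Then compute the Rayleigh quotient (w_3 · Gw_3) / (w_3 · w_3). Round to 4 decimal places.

-8.3924

w1 = Gv₀ = (27, -14, -12)
w2 = Gw1 = (-238, 81, 109)
w3 = Gw2 = (1902, -838, -1000)
Gw3 = (-16798, 5996, 7672)
w3·Gw3 = 1902·(-16798) + (-838)·5996 + (-1000)·7672 = -44646444; w3·w3 = 1902·1902 + (-838)·(-838) + (-1000)·(-1000) = 5319848
λ ≈ -44646444/5319848 = -8.3924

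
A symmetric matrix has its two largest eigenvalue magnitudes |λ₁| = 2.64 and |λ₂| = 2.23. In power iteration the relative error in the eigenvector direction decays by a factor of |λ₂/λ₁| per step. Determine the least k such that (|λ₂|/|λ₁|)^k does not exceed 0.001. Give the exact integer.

|λ₂/λ₁| = 2.23/2.64 = 0.84470
Need k ≥ ln(0.001) / ln(0.84470) = -6.9078 / -0.1688 ≈ 40.928
Smallest integer k satisfying the bound: 41

41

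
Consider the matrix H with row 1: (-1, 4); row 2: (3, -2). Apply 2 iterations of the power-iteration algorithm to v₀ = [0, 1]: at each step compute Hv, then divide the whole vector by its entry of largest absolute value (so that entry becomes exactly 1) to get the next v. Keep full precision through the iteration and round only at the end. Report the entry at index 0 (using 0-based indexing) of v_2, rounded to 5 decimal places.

-0.75000

Hv0 = (4.000000, -2.000000); divide by 4.000000 → v1 = (1.000000, -0.500000)
Hv1 = (-3.000000, 4.000000); divide by 4.000000 → v2 = (-0.750000, 1.000000)
Requested entry of v2: -12/16 = -0.75000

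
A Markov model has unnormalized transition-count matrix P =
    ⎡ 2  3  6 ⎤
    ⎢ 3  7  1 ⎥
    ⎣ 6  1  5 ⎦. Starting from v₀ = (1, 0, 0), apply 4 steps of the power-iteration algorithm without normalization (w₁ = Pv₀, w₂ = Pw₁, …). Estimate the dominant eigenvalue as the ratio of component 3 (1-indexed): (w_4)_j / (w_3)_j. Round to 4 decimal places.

w1 = Pv₀ = (2·1 + 3·0 + 6·0; 3·1 + 7·0 + 1·0; 6·1 + 1·0 + 5·0) = (2, 3, 6)
w2 = Pw1 = (2·2 + 3·3 + 6·6; 3·2 + 7·3 + 1·6; 6·2 + 1·3 + 5·6) = (49, 33, 45)
w3 = Pw2 = (467, 423, 552)
w4 = Pw3 = (5515, 4914, 5985)
Ratio at component: 5985 / 552 = 10.8424

λ ≈ 10.8424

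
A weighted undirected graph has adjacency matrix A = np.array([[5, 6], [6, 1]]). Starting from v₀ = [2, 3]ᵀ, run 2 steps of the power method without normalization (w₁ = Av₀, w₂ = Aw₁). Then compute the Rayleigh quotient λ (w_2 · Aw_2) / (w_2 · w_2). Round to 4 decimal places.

λ ≈ 9.2960

w1 = Av₀ = (5·2 + 6·3; 6·2 + 1·3) = (28, 15)
w2 = Aw1 = (5·28 + 6·15; 6·28 + 1·15) = (230, 183)
Aw2 = (2248, 1563)
w2·Aw2 = 230·2248 + 183·1563 = 803069; w2·w2 = 230·230 + 183·183 = 86389
λ ≈ 803069/86389 = 9.2960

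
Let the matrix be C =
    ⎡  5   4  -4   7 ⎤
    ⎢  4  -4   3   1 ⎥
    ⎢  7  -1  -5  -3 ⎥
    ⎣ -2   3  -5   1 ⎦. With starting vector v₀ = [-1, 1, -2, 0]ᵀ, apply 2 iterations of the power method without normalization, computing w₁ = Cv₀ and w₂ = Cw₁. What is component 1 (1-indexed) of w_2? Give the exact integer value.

76

w1 = Cv₀ = (5·(-1) + 4·1 + (-4)·(-2) + 7·0; 4·(-1) + (-4)·1 + 3·(-2) + 1·0; 7·(-1) + (-1)·1 + (-5)·(-2) + (-3)·0; (-2)·(-1) + 3·1 + (-5)·(-2) + 1·0) = (7, -14, 2, 15)
w2 = Cw1 = (5·7 + 4·(-14) + (-4)·2 + 7·15; 4·7 + (-4)·(-14) + 3·2 + 1·15; 7·7 + (-1)·(-14) + (-5)·2 + (-3)·15; (-2)·7 + 3·(-14) + (-5)·2 + 1·15) = (76, 105, 8, -51)
The requested component of w2 is 76.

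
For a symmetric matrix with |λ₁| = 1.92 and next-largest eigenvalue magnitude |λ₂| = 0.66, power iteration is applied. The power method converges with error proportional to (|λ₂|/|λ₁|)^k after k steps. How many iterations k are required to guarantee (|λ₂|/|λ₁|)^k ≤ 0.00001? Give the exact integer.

11

|λ₂/λ₁| = 0.66/1.92 = 0.34375
Need k ≥ ln(0.00001) / ln(0.34375) = -11.5129 / -1.0678 ≈ 10.782
Smallest integer k satisfying the bound: 11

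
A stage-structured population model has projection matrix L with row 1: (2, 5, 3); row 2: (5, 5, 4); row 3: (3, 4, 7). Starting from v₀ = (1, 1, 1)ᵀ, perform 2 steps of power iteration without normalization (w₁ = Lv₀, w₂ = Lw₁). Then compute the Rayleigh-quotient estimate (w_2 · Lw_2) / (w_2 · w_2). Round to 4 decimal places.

w1 = Lv₀ = (2·1 + 5·1 + 3·1; 5·1 + 5·1 + 4·1; 3·1 + 4·1 + 7·1) = (10, 14, 14)
w2 = Lw1 = (2·10 + 5·14 + 3·14; 5·10 + 5·14 + 4·14; 3·10 + 4·14 + 7·14) = (132, 176, 184)
Lw2 = (1696, 2276, 2388)
w2·Lw2 = 132·1696 + 176·2276 + 184·2388 = 1063840; w2·w2 = 132·132 + 176·176 + 184·184 = 82256
λ ≈ 1063840/82256 = 12.9333

λ ≈ 12.9333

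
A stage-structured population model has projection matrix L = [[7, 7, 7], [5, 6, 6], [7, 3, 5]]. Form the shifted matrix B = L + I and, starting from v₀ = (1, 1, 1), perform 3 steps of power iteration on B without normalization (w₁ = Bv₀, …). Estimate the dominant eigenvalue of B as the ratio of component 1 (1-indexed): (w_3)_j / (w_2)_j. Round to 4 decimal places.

18.7536

B = L + I has rows (8, 7, 7); (5, 7, 6); (7, 3, 6)
w1 = Bv₀ = (8·1 + 7·1 + 7·1; 5·1 + 7·1 + 6·1; 7·1 + 3·1 + 6·1) = (22, 18, 16)
w2 = Bw1 = (8·22 + 7·18 + 7·16; 5·22 + 7·18 + 6·16; 7·22 + 3·18 + 6·16) = (414, 332, 304)
w3 = Bw2 = (7764, 6218, 5718)
Ratio: 7764/414 = 18.7536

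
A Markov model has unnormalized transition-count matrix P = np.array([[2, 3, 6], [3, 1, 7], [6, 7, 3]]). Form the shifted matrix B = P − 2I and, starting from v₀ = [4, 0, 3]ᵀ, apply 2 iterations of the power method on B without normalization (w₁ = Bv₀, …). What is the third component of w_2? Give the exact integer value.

B = P − 2I has rows (0, 3, 6); (3, -1, 7); (6, 7, 1)
w1 = Bv₀ = (0·4 + 3·0 + 6·3; 3·4 + (-1)·0 + 7·3; 6·4 + 7·0 + 1·3) = (18, 33, 27)
w2 = Bw1 = (0·18 + 3·33 + 6·27; 3·18 + (-1)·33 + 7·27; 6·18 + 7·33 + 1·27) = (261, 210, 366)
Requested component of w2: 366

366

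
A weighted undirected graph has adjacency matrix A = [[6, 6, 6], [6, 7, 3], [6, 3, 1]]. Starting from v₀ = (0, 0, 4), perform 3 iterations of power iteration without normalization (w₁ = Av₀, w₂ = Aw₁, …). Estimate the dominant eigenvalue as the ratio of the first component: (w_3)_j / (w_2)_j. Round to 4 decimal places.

w1 = Av₀ = (24, 12, 4)
w2 = Aw1 = (240, 240, 184)
w3 = Aw2 = (3984, 3672, 2344)
Ratio at component: 3984 / 240 = 16.6000

16.6000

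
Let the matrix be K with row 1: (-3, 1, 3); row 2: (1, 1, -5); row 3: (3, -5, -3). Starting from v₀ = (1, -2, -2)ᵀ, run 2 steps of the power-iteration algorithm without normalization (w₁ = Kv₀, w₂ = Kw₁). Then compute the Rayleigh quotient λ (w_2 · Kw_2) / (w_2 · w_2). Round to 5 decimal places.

w1 = Kv₀ = (-11, 9, 19)
w2 = Kw1 = (99, -97, -135)
Kw2 = (-799, 677, 1187)
w2·Kw2 = 99·(-799) + (-97)·677 + (-135)·1187 = -305015; w2·w2 = 99·99 + (-97)·(-97) + (-135)·(-135) = 37435
λ ≈ -305015/37435 = -8.14786

-8.14786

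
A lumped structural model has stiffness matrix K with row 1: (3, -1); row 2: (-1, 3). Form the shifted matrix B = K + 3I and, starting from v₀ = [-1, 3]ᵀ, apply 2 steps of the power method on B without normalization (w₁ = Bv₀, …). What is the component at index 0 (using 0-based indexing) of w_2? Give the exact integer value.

B = K + 3I has rows (6, -1); (-1, 6)
w1 = Bv₀ = (-9, 19)
w2 = Bw1 = (-73, 123)
Requested component of w2: -73

-73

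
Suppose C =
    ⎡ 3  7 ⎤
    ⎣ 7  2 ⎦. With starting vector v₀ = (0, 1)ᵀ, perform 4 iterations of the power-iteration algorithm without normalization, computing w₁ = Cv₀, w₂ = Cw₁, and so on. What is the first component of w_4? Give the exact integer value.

3885

w1 = Cv₀ = (7, 2)
w2 = Cw1 = (35, 53)
w3 = Cw2 = (476, 351)
w4 = Cw3 = (3885, 4034)
The requested component of w4 is 3885.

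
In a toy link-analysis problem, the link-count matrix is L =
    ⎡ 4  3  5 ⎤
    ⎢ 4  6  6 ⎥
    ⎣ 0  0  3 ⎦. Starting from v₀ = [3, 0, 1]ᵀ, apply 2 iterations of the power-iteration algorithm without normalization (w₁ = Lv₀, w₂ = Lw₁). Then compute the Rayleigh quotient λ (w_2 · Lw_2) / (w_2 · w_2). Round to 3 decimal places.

w1 = Lv₀ = (4·3 + 3·0 + 5·1; 4·3 + 6·0 + 6·1; 0·3 + 0·0 + 3·1) = (17, 18, 3)
w2 = Lw1 = (4·17 + 3·18 + 5·3; 4·17 + 6·18 + 6·3; 0·17 + 0·18 + 3·3) = (137, 194, 9)
Lw2 = (1175, 1766, 27)
w2·Lw2 = 137·1175 + 194·1766 + 9·27 = 503822; w2·w2 = 137·137 + 194·194 + 9·9 = 56486
λ ≈ 503822/56486 = 8.919

8.919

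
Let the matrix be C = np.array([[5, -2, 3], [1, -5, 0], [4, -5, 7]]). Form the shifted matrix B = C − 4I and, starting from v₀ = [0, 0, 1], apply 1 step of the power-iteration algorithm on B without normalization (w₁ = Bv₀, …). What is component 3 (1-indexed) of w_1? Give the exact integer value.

B = C − 4I has rows (1, -2, 3); (1, -9, 0); (4, -5, 3)
w1 = Bv₀ = (1·0 + (-2)·0 + 3·1; 1·0 + (-9)·0 + 0·1; 4·0 + (-5)·0 + 3·1) = (3, 0, 3)
Requested component of w1: 3

3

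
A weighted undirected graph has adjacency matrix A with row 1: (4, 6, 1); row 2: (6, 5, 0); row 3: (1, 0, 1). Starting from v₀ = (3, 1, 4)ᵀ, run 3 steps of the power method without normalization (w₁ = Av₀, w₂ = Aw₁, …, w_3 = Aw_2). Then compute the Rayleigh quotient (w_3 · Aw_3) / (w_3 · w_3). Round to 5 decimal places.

10.56890

w1 = Av₀ = (4·3 + 6·1 + 1·4; 6·3 + 5·1 + 0·4; 1·3 + 0·1 + 1·4) = (22, 23, 7)
w2 = Aw1 = (4·22 + 6·23 + 1·7; 6·22 + 5·23 + 0·7; 1·22 + 0·23 + 1·7) = (233, 247, 29)
w3 = Aw2 = (2443, 2633, 262)
Aw3 = (25832, 27823, 2705)
w3·Aw3 = 2443·25832 + 2633·27823 + 262·2705 = 137074245; w3·w3 = 2443·2443 + 2633·2633 + 262·262 = 12969582
λ ≈ 137074245/12969582 = 10.56890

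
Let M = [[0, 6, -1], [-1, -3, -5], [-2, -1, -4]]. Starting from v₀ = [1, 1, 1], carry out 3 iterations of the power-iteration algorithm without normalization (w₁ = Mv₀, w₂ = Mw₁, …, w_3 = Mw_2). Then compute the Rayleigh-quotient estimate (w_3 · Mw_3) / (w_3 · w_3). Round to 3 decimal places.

w1 = Mv₀ = (0·1 + 6·1 + (-1)·1; (-1)·1 + (-3)·1 + (-5)·1; (-2)·1 + (-1)·1 + (-4)·1) = (5, -9, -7)
w2 = Mw1 = (0·5 + 6·(-9) + (-1)·(-7); (-1)·5 + (-3)·(-9) + (-5)·(-7); (-2)·5 + (-1)·(-9) + (-4)·(-7)) = (-47, 57, 27)
w3 = Mw2 = (315, -259, -71)
Mw3 = (-1483, 817, -87)
w3·Mw3 = 315·(-1483) + (-259)·817 + (-71)·(-87) = -672571; w3·w3 = 315·315 + (-259)·(-259) + (-71)·(-71) = 171347
λ ≈ -672571/171347 = -3.925

-3.925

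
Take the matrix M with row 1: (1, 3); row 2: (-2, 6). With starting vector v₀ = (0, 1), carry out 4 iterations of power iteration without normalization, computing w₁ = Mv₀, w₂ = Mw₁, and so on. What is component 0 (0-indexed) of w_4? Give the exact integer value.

w1 = Mv₀ = (3, 6)
w2 = Mw1 = (21, 30)
w3 = Mw2 = (111, 138)
w4 = Mw3 = (525, 606)
The requested component of w4 is 525.

525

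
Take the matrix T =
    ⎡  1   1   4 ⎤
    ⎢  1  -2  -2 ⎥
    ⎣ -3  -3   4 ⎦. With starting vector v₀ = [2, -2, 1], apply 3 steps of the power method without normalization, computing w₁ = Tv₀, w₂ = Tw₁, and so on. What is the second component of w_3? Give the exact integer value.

w1 = Tv₀ = (1·2 + 1·(-2) + 4·1; 1·2 + (-2)·(-2) + (-2)·1; (-3)·2 + (-3)·(-2) + 4·1) = (4, 4, 4)
w2 = Tw1 = (1·4 + 1·4 + 4·4; 1·4 + (-2)·4 + (-2)·4; (-3)·4 + (-3)·4 + 4·4) = (24, -12, -8)
w3 = Tw2 = (-20, 64, -68)
The requested component of w3 is 64.

64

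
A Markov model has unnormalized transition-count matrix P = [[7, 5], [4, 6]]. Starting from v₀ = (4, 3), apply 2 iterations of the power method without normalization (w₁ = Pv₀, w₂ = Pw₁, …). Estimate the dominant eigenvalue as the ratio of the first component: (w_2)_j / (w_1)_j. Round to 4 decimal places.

w1 = Pv₀ = (7·4 + 5·3; 4·4 + 6·3) = (43, 34)
w2 = Pw1 = (7·43 + 5·34; 4·43 + 6·34) = (471, 376)
Ratio at component: 471 / 43 = 10.9535

10.9535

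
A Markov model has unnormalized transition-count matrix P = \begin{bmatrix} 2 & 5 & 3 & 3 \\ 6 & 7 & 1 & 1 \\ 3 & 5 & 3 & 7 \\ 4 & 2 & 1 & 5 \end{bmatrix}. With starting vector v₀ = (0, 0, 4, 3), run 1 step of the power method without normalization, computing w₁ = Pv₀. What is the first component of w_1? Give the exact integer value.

21

w1 = Pv₀ = (2·0 + 5·0 + 3·4 + 3·3; 6·0 + 7·0 + 1·4 + 1·3; 3·0 + 5·0 + 3·4 + 7·3; 4·0 + 2·0 + 1·4 + 5·3) = (21, 7, 33, 19)
The requested component of w1 is 21.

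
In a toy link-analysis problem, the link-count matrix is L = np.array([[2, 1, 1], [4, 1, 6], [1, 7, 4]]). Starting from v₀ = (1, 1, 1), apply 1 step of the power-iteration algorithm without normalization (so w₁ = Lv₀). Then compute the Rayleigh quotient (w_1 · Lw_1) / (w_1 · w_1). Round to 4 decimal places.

w1 = Lv₀ = (4, 11, 12)
Lw1 = (31, 99, 129)
w1·Lw1 = 4·31 + 11·99 + 12·129 = 2761; w1·w1 = 4·4 + 11·11 + 12·12 = 281
λ ≈ 2761/281 = 9.8256

9.8256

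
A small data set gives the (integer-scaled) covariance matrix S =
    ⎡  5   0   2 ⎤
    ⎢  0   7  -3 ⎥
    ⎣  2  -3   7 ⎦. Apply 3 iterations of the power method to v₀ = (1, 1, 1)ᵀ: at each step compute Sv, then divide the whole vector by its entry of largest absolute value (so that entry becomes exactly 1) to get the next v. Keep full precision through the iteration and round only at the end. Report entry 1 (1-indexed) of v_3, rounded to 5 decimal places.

Sv0 = (7.000000, 4.000000, 6.000000); divide by 7.000000 → v1 = (1.000000, 0.571429, 0.857143)
Sv1 = (6.714286, 1.428571, 6.285714); divide by 6.714286 → v2 = (1.000000, 0.212766, 0.936170)
Sv2 = (6.872340, -1.319149, 7.914894); divide by 7.914894 → v3 = (0.868280, -0.166667, 1.000000)
Requested entry of v3: 323/372 = 0.86828

0.86828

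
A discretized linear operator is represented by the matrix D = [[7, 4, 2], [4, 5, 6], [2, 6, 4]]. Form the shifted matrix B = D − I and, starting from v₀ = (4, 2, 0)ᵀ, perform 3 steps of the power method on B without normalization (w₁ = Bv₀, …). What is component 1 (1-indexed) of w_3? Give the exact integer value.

3880

B = D − I has rows (6, 4, 2); (4, 4, 6); (2, 6, 3)
w1 = Bv₀ = (6·4 + 4·2 + 2·0; 4·4 + 4·2 + 6·0; 2·4 + 6·2 + 3·0) = (32, 24, 20)
w2 = Bw1 = (6·32 + 4·24 + 2·20; 4·32 + 4·24 + 6·20; 2·32 + 6·24 + 3·20) = (328, 344, 268)
w3 = Bw2 = (3880, 4296, 3524)
Requested component of w3: 3880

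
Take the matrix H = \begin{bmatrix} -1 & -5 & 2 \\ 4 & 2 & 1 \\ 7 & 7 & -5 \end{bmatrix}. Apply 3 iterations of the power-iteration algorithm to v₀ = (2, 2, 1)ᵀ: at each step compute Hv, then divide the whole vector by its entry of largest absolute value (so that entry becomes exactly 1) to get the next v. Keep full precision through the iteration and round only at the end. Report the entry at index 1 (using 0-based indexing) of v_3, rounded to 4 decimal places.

-0.2383

Hv0 = (-10.00000, 13.00000, 23.00000); divide by 23.00000 → v1 = (-0.43478, 0.56522, 1.00000)
Hv1 = (-0.39130, 0.39130, -4.08696); divide by -4.08696 → v2 = (0.09574, -0.09574, 1.00000)
Hv2 = (2.38298, 1.19149, -5.00000); divide by -5.00000 → v3 = (-0.47660, -0.23830, 1.00000)
Requested entry of v3: -112/470 = -0.2383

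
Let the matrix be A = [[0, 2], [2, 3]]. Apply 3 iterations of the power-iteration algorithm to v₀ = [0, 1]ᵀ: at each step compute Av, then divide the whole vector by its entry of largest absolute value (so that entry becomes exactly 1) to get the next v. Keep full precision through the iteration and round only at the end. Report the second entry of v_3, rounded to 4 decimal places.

Av0 = (2.00000, 3.00000); divide by 3.00000 → v1 = (0.66667, 1.00000)
Av1 = (2.00000, 4.33333); divide by 4.33333 → v2 = (0.46154, 1.00000)
Av2 = (2.00000, 3.92308); divide by 3.92308 → v3 = (0.50980, 1.00000)
Requested entry of v3: 51/51 = 1.0000

1.0000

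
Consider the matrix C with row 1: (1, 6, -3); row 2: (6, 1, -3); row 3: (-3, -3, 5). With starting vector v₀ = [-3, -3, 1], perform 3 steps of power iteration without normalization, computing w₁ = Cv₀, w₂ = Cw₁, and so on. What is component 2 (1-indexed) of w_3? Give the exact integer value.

-2436

w1 = Cv₀ = (1·(-3) + 6·(-3) + (-3)·1; 6·(-3) + 1·(-3) + (-3)·1; (-3)·(-3) + (-3)·(-3) + 5·1) = (-24, -24, 23)
w2 = Cw1 = (1·(-24) + 6·(-24) + (-3)·23; 6·(-24) + 1·(-24) + (-3)·23; (-3)·(-24) + (-3)·(-24) + 5·23) = (-237, -237, 259)
w3 = Cw2 = (-2436, -2436, 2717)
The requested component of w3 is -2436.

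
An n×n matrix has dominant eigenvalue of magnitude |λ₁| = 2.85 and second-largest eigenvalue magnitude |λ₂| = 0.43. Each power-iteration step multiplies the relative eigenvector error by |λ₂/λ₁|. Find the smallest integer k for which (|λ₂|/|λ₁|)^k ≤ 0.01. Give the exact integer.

3

|λ₂/λ₁| = 0.43/2.85 = 0.15088
Need k ≥ ln(0.01) / ln(0.15088) = -4.6052 / -1.8913 ≈ 2.435
Smallest integer k satisfying the bound: 3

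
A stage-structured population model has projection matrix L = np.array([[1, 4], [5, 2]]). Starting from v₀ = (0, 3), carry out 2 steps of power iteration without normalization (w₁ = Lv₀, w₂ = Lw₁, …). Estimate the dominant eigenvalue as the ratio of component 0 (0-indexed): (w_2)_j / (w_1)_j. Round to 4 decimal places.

w1 = Lv₀ = (12, 6)
w2 = Lw1 = (36, 72)
Ratio at component: 36 / 12 = 3.0000

λ ≈ 3.0000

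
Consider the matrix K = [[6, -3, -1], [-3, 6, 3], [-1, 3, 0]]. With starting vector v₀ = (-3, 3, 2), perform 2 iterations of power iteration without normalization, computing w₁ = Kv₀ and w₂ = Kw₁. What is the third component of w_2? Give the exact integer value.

w1 = Kv₀ = (6·(-3) + (-3)·3 + (-1)·2; (-3)·(-3) + 6·3 + 3·2; (-1)·(-3) + 3·3 + 0·2) = (-29, 33, 12)
w2 = Kw1 = (6·(-29) + (-3)·33 + (-1)·12; (-3)·(-29) + 6·33 + 3·12; (-1)·(-29) + 3·33 + 0·12) = (-285, 321, 128)
The requested component of w2 is 128.

128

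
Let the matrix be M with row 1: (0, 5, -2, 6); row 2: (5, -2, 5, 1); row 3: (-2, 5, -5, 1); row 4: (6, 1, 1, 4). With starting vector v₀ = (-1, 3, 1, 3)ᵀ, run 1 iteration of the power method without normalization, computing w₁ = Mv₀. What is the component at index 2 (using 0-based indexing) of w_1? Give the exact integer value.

w1 = Mv₀ = (0·(-1) + 5·3 + (-2)·1 + 6·3; 5·(-1) + (-2)·3 + 5·1 + 1·3; (-2)·(-1) + 5·3 + (-5)·1 + 1·3; 6·(-1) + 1·3 + 1·1 + 4·3) = (31, -3, 15, 10)
The requested component of w1 is 15.

15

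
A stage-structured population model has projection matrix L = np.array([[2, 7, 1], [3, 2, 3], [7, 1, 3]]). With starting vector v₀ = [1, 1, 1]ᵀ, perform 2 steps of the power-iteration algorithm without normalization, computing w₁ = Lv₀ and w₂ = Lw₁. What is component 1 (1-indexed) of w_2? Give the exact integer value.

w1 = Lv₀ = (2·1 + 7·1 + 1·1; 3·1 + 2·1 + 3·1; 7·1 + 1·1 + 3·1) = (10, 8, 11)
w2 = Lw1 = (2·10 + 7·8 + 1·11; 3·10 + 2·8 + 3·11; 7·10 + 1·8 + 3·11) = (87, 79, 111)
The requested component of w2 is 87.

87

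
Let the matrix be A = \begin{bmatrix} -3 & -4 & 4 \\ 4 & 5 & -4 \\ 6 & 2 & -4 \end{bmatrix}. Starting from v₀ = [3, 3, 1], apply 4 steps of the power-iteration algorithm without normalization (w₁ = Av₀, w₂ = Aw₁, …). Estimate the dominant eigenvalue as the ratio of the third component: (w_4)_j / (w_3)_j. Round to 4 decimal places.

w1 = Av₀ = ((-3)·3 + (-4)·3 + 4·1; 4·3 + 5·3 + (-4)·1; 6·3 + 2·3 + (-4)·1) = (-17, 23, 20)
w2 = Aw1 = ((-3)·(-17) + (-4)·23 + 4·20; 4·(-17) + 5·23 + (-4)·20; 6·(-17) + 2·23 + (-4)·20) = (39, -33, -136)
w3 = Aw2 = (-529, 535, 712)
w4 = Aw3 = (2295, -2289, -4952)
Ratio at component: -4952 / 712 = -6.9551

λ ≈ -6.9551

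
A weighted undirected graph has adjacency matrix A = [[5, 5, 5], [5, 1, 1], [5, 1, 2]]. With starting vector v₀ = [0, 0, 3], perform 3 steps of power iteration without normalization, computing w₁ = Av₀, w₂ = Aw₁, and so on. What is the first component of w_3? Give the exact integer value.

w1 = Av₀ = (5·0 + 5·0 + 5·3; 5·0 + 1·0 + 1·3; 5·0 + 1·0 + 2·3) = (15, 3, 6)
w2 = Aw1 = (5·15 + 5·3 + 5·6; 5·15 + 1·3 + 1·6; 5·15 + 1·3 + 2·6) = (120, 84, 90)
w3 = Aw2 = (1470, 774, 864)
The requested component of w3 is 1470.

1470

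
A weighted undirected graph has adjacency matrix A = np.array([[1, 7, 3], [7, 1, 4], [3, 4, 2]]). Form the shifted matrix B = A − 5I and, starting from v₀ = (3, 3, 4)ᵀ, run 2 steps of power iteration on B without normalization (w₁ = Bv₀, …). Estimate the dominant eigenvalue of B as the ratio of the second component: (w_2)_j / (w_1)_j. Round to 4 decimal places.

μ ≈ 3.3200

B = A − 5I has rows (-4, 7, 3); (7, -4, 4); (3, 4, -3)
w1 = Bv₀ = (21, 25, 9)
w2 = Bw1 = (118, 83, 136)
Ratio: 83/25 = 3.3200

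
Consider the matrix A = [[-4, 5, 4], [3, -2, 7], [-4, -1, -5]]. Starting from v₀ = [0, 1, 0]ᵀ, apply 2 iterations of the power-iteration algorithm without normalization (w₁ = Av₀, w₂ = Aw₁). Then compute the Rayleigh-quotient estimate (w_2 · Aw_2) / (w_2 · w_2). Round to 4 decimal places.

w1 = Av₀ = ((-4)·0 + 5·1 + 4·0; 3·0 + (-2)·1 + 7·0; (-4)·0 + (-1)·1 + (-5)·0) = (5, -2, -1)
w2 = Aw1 = ((-4)·5 + 5·(-2) + 4·(-1); 3·5 + (-2)·(-2) + 7·(-1); (-4)·5 + (-1)·(-2) + (-5)·(-1)) = (-34, 12, -13)
Aw2 = (144, -217, 189)
w2·Aw2 = (-34)·144 + 12·(-217) + (-13)·189 = -9957; w2·w2 = (-34)·(-34) + 12·12 + (-13)·(-13) = 1469
λ ≈ -9957/1469 = -6.7781

-6.7781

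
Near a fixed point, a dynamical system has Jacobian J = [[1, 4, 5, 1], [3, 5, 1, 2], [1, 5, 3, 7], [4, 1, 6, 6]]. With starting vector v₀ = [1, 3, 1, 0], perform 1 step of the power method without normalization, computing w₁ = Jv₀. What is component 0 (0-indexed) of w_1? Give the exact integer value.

w1 = Jv₀ = (18, 19, 19, 13)
The requested component of w1 is 18.

18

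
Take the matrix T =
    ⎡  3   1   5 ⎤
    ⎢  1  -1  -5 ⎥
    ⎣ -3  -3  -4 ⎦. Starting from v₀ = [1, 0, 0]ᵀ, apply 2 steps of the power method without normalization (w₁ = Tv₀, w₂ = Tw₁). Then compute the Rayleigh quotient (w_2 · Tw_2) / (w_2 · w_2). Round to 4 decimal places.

-1.2229

w1 = Tv₀ = (3, 1, -3)
w2 = Tw1 = (-5, 17, 0)
Tw2 = (2, -22, -36)
w2·Tw2 = (-5)·2 + 17·(-22) + 0·(-36) = -384; w2·w2 = (-5)·(-5) + 17·17 + 0·0 = 314
λ ≈ -384/314 = -1.2229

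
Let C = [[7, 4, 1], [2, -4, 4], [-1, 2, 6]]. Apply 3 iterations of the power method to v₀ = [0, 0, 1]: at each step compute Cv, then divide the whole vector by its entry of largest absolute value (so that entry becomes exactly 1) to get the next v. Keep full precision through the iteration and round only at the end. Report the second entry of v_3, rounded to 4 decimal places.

Cv0 = (1.00000, 4.00000, 6.00000); divide by 6.00000 → v1 = (0.16667, 0.66667, 1.00000)
Cv1 = (4.83333, 1.66667, 7.16667); divide by 7.16667 → v2 = (0.67442, 0.23256, 1.00000)
Cv2 = (6.65116, 4.41860, 5.79070); divide by 6.65116 → v3 = (1.00000, 0.66434, 0.87063)
Requested entry of v3: 190/286 = 0.6643

0.6643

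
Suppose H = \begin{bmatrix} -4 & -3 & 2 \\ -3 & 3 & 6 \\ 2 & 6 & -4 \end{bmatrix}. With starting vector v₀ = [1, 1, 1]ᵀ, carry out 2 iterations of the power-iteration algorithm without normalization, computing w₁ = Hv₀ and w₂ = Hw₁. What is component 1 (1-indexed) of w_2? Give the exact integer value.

w1 = Hv₀ = (-5, 6, 4)
w2 = Hw1 = (10, 57, 10)
The requested component of w2 is 10.

10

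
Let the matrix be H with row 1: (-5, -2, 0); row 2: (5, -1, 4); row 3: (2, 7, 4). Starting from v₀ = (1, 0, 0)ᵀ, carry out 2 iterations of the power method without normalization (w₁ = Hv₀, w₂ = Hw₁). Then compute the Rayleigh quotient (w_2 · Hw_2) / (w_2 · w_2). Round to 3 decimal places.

-2.914

w1 = Hv₀ = ((-5)·1 + (-2)·0 + 0·0; 5·1 + (-1)·0 + 4·0; 2·1 + 7·0 + 4·0) = (-5, 5, 2)
w2 = Hw1 = ((-5)·(-5) + (-2)·5 + 0·2; 5·(-5) + (-1)·5 + 4·2; 2·(-5) + 7·5 + 4·2) = (15, -22, 33)
Hw2 = (-31, 229, 8)
w2·Hw2 = 15·(-31) + (-22)·229 + 33·8 = -5239; w2·w2 = 15·15 + (-22)·(-22) + 33·33 = 1798
λ ≈ -5239/1798 = -2.914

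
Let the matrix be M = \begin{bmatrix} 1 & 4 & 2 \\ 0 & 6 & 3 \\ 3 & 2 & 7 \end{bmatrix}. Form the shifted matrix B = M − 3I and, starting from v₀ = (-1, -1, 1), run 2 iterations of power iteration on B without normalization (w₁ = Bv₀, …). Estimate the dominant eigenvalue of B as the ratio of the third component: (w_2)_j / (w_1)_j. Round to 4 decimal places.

μ ≈ 4.0000

B = M − 3I has rows (-2, 4, 2); (0, 3, 3); (3, 2, 4)
w1 = Bv₀ = ((-2)·(-1) + 4·(-1) + 2·1; 0·(-1) + 3·(-1) + 3·1; 3·(-1) + 2·(-1) + 4·1) = (0, 0, -1)
w2 = Bw1 = ((-2)·0 + 4·0 + 2·(-1); 0·0 + 3·0 + 3·(-1); 3·0 + 2·0 + 4·(-1)) = (-2, -3, -4)
Ratio: -4/-1 = 4.0000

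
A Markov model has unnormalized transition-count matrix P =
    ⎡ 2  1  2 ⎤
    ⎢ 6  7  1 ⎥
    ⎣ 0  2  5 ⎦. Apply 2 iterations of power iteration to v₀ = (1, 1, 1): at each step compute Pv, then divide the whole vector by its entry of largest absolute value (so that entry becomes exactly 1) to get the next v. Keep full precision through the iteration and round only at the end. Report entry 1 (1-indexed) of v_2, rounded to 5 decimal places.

Pv0 = (5.000000, 14.000000, 7.000000); divide by 14.000000 → v1 = (0.357143, 1.000000, 0.500000)
Pv1 = (2.714286, 9.642857, 4.500000); divide by 9.642857 → v2 = (0.281481, 1.000000, 0.466667)
Requested entry of v2: 38/135 = 0.28148

0.28148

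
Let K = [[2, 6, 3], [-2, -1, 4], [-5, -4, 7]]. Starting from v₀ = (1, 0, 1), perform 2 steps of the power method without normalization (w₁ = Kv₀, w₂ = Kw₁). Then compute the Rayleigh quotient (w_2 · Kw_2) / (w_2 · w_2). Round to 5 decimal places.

w1 = Kv₀ = (2·1 + 6·0 + 3·1; (-2)·1 + (-1)·0 + 4·1; (-5)·1 + (-4)·0 + 7·1) = (5, 2, 2)
w2 = Kw1 = (2·5 + 6·2 + 3·2; (-2)·5 + (-1)·2 + 4·2; (-5)·5 + (-4)·2 + 7·2) = (28, -4, -19)
Kw2 = (-25, -128, -257)
w2·Kw2 = 28·(-25) + (-4)·(-128) + (-19)·(-257) = 4695; w2·w2 = 28·28 + (-4)·(-4) + (-19)·(-19) = 1161
λ ≈ 4695/1161 = 4.04393

λ ≈ 4.04393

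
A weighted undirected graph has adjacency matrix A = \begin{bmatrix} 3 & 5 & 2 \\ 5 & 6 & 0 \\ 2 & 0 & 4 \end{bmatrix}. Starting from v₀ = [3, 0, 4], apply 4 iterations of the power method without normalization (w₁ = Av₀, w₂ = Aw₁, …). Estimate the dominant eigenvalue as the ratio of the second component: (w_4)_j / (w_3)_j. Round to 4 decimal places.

w1 = Av₀ = (3·3 + 5·0 + 2·4; 5·3 + 6·0 + 0·4; 2·3 + 0·0 + 4·4) = (17, 15, 22)
w2 = Aw1 = (3·17 + 5·15 + 2·22; 5·17 + 6·15 + 0·22; 2·17 + 0·15 + 4·22) = (170, 175, 122)
w3 = Aw2 = (1629, 1900, 828)
w4 = Aw3 = (16043, 19545, 6570)
Ratio at component: 19545 / 1900 = 10.2868

10.2868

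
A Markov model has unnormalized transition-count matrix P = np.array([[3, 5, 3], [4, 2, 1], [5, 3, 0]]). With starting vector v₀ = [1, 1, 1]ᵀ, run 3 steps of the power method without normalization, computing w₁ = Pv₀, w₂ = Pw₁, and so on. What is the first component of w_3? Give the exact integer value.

834

w1 = Pv₀ = (11, 7, 8)
w2 = Pw1 = (92, 66, 76)
w3 = Pw2 = (834, 576, 658)
The requested component of w3 is 834.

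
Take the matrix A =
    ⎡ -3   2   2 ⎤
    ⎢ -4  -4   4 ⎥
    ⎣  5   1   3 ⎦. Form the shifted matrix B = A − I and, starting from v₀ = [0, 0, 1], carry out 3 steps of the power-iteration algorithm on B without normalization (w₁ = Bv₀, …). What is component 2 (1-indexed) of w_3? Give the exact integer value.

B = A − I has rows (-4, 2, 2); (-4, -5, 4); (5, 1, 2)
w1 = Bv₀ = (2, 4, 2)
w2 = Bw1 = (4, -20, 18)
w3 = Bw2 = (-20, 156, 36)
Requested component of w3: 156

156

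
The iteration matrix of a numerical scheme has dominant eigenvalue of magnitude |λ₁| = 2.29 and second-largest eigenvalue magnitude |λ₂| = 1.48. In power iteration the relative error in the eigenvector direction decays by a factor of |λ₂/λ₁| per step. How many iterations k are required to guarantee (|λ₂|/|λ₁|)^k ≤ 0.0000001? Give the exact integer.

|λ₂/λ₁| = 1.48/2.29 = 0.64629
Need k ≥ ln(0.0000001) / ln(0.64629) = -16.1181 / -0.4365 ≈ 36.925
Smallest integer k satisfying the bound: 37

37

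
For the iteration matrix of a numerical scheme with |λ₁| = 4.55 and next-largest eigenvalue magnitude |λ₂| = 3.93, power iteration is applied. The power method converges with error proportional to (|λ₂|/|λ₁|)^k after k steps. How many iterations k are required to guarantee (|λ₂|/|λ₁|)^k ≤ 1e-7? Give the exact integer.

|λ₂/λ₁| = 3.93/4.55 = 0.86374
Need k ≥ ln(1e-7) / ln(0.86374) = -16.1181 / -0.1465 ≈ 110.030
Smallest integer k satisfying the bound: 111

111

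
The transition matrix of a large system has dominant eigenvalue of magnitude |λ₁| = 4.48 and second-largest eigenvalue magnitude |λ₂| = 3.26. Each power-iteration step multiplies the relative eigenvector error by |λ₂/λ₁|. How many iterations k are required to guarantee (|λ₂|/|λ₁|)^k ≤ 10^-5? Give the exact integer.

|λ₂/λ₁| = 3.26/4.48 = 0.72768
Need k ≥ ln(10^-5) / ln(0.72768) = -11.5129 / -0.3179 ≈ 36.216
Smallest integer k satisfying the bound: 37

37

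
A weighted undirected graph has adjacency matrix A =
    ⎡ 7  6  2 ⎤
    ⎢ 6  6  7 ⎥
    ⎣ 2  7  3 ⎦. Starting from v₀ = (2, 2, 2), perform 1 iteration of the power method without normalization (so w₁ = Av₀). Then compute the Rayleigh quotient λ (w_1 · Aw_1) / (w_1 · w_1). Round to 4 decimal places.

15.7603

w1 = Av₀ = (7·2 + 6·2 + 2·2; 6·2 + 6·2 + 7·2; 2·2 + 7·2 + 3·2) = (30, 38, 24)
Aw1 = (486, 576, 398)
w1·Aw1 = 30·486 + 38·576 + 24·398 = 46020; w1·w1 = 30·30 + 38·38 + 24·24 = 2920
λ ≈ 46020/2920 = 15.7603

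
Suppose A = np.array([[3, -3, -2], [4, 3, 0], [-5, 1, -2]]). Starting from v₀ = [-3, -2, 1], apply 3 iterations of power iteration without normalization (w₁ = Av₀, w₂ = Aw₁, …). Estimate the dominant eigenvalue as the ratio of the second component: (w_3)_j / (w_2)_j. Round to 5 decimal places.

λ ≈ 2.08108

w1 = Av₀ = (3·(-3) + (-3)·(-2) + (-2)·1; 4·(-3) + 3·(-2) + 0·1; (-5)·(-3) + 1·(-2) + (-2)·1) = (-5, -18, 11)
w2 = Aw1 = (3·(-5) + (-3)·(-18) + (-2)·11; 4·(-5) + 3·(-18) + 0·11; (-5)·(-5) + 1·(-18) + (-2)·11) = (17, -74, -15)
w3 = Aw2 = (303, -154, -129)
Ratio at component: -154 / -74 = 2.08108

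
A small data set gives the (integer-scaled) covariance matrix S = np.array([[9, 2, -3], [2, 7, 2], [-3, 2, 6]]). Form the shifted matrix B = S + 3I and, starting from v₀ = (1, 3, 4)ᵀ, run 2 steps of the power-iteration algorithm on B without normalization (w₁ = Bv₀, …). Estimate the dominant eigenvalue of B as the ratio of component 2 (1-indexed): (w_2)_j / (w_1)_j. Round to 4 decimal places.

μ ≈ 12.2500

B = S + 3I has rows (12, 2, -3); (2, 10, 2); (-3, 2, 9)
w1 = Bv₀ = (6, 40, 39)
w2 = Bw1 = (35, 490, 413)
Ratio: 490/40 = 12.2500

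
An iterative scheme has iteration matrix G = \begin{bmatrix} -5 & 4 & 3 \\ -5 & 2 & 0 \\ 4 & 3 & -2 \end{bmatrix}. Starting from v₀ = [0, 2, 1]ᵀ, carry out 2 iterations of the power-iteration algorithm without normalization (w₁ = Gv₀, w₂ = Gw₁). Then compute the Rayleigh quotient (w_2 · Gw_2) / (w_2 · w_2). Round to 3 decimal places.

w1 = Gv₀ = (11, 4, 4)
w2 = Gw1 = (-27, -47, 48)
Gw2 = (91, 41, -345)
w2·Gw2 = (-27)·91 + (-47)·41 + 48·(-345) = -20944; w2·w2 = (-27)·(-27) + (-47)·(-47) + 48·48 = 5242
λ ≈ -20944/5242 = -3.995

-3.995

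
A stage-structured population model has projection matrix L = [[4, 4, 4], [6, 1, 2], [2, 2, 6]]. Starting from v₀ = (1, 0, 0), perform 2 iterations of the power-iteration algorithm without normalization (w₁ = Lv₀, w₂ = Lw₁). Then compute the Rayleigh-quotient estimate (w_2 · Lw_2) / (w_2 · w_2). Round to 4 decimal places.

w1 = Lv₀ = (4, 6, 2)
w2 = Lw1 = (48, 34, 32)
Lw2 = (456, 386, 356)
w2·Lw2 = 48·456 + 34·386 + 32·356 = 46404; w2·w2 = 48·48 + 34·34 + 32·32 = 4484
λ ≈ 46404/4484 = 10.3488

10.3488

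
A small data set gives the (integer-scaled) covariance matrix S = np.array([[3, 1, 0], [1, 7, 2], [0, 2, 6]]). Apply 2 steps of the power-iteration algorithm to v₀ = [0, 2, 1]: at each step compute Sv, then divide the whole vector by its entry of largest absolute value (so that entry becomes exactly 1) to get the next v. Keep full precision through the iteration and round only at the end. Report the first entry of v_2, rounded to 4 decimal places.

Sv0 = (2.00000, 16.00000, 10.00000); divide by 16.00000 → v1 = (0.12500, 1.00000, 0.62500)
Sv1 = (1.37500, 8.37500, 5.75000); divide by 8.37500 → v2 = (0.16418, 1.00000, 0.68657)
Requested entry of v2: 22/134 = 0.1642

0.1642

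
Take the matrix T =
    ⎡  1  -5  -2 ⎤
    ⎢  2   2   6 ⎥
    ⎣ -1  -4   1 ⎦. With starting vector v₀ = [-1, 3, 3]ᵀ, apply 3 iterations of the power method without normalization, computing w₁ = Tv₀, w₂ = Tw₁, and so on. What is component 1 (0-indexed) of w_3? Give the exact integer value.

w1 = Tv₀ = (1·(-1) + (-5)·3 + (-2)·3; 2·(-1) + 2·3 + 6·3; (-1)·(-1) + (-4)·3 + 1·3) = (-22, 22, -8)
w2 = Tw1 = (1·(-22) + (-5)·22 + (-2)·(-8); 2·(-22) + 2·22 + 6·(-8); (-1)·(-22) + (-4)·22 + 1·(-8)) = (-116, -48, -74)
w3 = Tw2 = (272, -772, 234)
The requested component of w3 is -772.

-772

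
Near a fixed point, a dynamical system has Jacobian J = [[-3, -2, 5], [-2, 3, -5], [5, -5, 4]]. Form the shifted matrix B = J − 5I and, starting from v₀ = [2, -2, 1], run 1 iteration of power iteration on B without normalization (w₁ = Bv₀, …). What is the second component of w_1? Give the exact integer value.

B = J − 5I has rows (-8, -2, 5); (-2, -2, -5); (5, -5, -1)
w1 = Bv₀ = ((-8)·2 + (-2)·(-2) + 5·1; (-2)·2 + (-2)·(-2) + (-5)·1; 5·2 + (-5)·(-2) + (-1)·1) = (-7, -5, 19)
Requested component of w1: -5

-5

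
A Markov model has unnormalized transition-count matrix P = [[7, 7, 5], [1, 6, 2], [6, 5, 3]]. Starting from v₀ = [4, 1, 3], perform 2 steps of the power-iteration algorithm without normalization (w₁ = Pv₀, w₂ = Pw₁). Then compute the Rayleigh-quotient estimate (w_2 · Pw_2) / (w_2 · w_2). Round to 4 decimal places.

λ ≈ 13.1846

w1 = Pv₀ = (7·4 + 7·1 + 5·3; 1·4 + 6·1 + 2·3; 6·4 + 5·1 + 3·3) = (50, 16, 38)
w2 = Pw1 = (7·50 + 7·16 + 5·38; 1·50 + 6·16 + 2·38; 6·50 + 5·16 + 3·38) = (652, 222, 494)
Pw2 = (8588, 2972, 6504)
w2·Pw2 = 652·8588 + 222·2972 + 494·6504 = 9472136; w2·w2 = 652·652 + 222·222 + 494·494 = 718424
λ ≈ 9472136/718424 = 13.1846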